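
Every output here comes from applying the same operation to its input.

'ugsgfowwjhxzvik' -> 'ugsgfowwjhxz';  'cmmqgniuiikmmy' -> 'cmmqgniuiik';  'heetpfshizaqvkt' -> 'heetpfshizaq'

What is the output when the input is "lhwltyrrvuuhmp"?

lhwltyrrvuu

What's happening: delete the last 3 characters.
Doing the same to "lhwltyrrvuuhmp": "lhwltyrrvuu".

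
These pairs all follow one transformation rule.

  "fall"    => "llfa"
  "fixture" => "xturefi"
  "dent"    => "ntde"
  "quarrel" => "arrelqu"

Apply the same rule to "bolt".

ltbo

The transformation: move the first 2 characters to the end (rotate left by 2).
For "bolt" the result is "ltbo".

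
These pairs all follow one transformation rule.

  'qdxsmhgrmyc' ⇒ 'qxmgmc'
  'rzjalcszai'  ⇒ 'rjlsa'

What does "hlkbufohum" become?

hkuou

In each case the input is transformed by: keep every other character starting from the first (positions 1st, 3rd, 5th, ...).
For "hlkbufohum" the result is "hkuou".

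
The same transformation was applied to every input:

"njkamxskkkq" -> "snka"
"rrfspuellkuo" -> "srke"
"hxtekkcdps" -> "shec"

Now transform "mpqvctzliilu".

Rule — keep one character in every 3, starting at position 1 (positions 1st, 4th, 7th, ...), then sort the characters into reverse alphabetical order.
Working it through for "mpqvctzliilu": intermediate "mvzi", final "zvmi".

zvmi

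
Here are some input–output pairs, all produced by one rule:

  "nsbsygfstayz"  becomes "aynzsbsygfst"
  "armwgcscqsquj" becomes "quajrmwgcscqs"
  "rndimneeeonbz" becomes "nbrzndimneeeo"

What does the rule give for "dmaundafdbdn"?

In each case the input is transformed by: swap the first and last characters, then move the last 3 characters to the front (rotate right by 3).
On "dmaundafdbdn": the first step gives "nmaundafdbdd", and the second then gives "bddnmaundafd".

bddnmaundafd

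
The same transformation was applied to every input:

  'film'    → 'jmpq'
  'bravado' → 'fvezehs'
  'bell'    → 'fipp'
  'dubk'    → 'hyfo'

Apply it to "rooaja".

vssene

The transformation: shift every letter 4 places forward in the alphabet (wrapping around).
Doing the same to "rooaja": "vssene".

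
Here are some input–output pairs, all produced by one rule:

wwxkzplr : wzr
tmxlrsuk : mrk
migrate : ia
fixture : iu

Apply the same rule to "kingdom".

What's happening: keep one character in every 3, starting at position 2 (positions 2nd, 5th, 8th, ...).
So "kingdom" becomes "id".

id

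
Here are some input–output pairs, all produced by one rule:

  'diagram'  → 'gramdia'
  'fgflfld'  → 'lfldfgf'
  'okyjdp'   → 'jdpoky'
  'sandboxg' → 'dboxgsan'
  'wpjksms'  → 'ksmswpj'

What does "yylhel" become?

The rule is to move the first 3 characters to the end (rotate left by 3).
Doing the same to "yylhel": "helyyl".

helyyl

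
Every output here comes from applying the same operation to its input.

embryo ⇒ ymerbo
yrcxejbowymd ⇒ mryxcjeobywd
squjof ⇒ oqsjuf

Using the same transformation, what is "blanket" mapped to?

tlbnaek

The rule is to swap each adjacent pair of characters (1↔2, 3↔4, ...), then move the last character to the front.
Applying both steps to "blanket": "lbnaekt", then "tlbnaek".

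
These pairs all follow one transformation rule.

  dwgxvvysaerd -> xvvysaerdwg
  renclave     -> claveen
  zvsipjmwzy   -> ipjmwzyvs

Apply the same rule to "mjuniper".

niperju

What's happening: delete the first character, then move the first 2 characters to the end (rotate left by 2).
Starting from "mjuniper": after the first operation, "juniper"; after the second, "niperju".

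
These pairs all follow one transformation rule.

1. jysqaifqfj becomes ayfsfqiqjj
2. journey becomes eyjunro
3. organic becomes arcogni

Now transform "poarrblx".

axbrlrop

What's happening: sort the characters into alphabetical order, then take characters alternately from the front and the back (1st, last, 2nd, 2nd-last, ...).
For "poarrblx", step one produces "abloprrx"; step two turns that into "axbrlrop".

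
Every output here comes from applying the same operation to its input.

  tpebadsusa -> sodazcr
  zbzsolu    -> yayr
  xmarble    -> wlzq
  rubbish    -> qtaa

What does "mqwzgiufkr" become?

lpvyfht

In each case the input is transformed by: shift every letter 1 place backward in the alphabet (wrapping around), then delete the last 3 characters.
For "mqwzgiufkr", step one produces "lpvyfhtejq"; step two turns that into "lpvyfht".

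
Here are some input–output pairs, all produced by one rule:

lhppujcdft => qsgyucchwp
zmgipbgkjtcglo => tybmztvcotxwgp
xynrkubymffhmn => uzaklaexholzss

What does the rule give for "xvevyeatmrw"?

zejkirilrng

What's happening: move the last 3 characters to the front (rotate right by 3), then shift every letter 13 places forward in the alphabet (wrapping around) — i.e. ROT13.
On "xvevyeatmrw" that produces "zejkirilrng".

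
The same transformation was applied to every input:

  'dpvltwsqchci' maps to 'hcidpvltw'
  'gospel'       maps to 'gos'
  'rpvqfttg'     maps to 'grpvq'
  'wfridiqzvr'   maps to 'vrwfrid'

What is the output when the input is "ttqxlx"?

Each output is the input with this applied: swap the front and back halves of the string, then delete the first 3 characters.
"ttqxlx" → "xlxttq" → "ttq".
(Check on "gospel": → "pelgos" → "gos" ✓)

ttq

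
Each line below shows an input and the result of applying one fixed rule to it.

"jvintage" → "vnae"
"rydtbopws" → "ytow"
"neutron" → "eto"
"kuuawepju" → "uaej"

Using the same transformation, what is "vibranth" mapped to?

Rule — keep every other character starting from the second (positions 2nd, 4th, 6th, ...).
For "vibranth" the result is "irnh".

irnh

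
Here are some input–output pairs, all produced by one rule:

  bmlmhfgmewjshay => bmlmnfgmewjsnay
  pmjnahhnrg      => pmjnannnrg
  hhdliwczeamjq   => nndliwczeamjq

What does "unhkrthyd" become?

The pattern: replace every "h" with "n".
Doing the same to "unhkrthyd": "unnkrtnyd".

unnkrtnyd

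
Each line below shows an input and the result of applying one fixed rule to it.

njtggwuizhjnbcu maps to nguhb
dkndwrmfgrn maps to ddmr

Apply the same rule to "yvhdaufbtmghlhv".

ydfml

Rule — keep one character in every 3, starting at position 1 (positions 1st, 4th, 7th, ...).
So "yvhdaufbtmghlhv" becomes "ydfml".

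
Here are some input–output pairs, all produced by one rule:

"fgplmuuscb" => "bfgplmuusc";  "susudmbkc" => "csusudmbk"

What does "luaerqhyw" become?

The pattern: move the last character to the front.
On "luaerqhyw" that produces "wluaerqhy".

wluaerqhy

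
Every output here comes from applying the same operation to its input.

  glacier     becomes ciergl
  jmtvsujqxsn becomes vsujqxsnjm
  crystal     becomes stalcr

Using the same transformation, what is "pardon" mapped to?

What's happening: move the first 3 characters to the end (rotate left by 3), then delete the last character.
Starting from "pardon": after the first operation, "donpar"; after the second, "donpa".
(Check on "jmtvsujqxsn": → "vsujqxsnjmt" → "vsujqxsnjm" ✓)

donpa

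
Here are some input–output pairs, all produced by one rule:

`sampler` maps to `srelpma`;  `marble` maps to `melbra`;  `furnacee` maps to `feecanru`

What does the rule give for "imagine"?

The transformation: move the first character to the end, then reverse the string.
So "imagine" becomes "ienigam".

ienigam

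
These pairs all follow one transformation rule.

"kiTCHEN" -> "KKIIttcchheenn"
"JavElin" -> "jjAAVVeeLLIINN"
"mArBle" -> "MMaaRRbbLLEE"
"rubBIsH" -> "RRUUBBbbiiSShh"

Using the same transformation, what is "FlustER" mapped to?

The rule is to double every character, then flip the case of every letter.
For "FlustER" the result is "ffLLUUSSTTeerr".

ffLLUUSSTTeerr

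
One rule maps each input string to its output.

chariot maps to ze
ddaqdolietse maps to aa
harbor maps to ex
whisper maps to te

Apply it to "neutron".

What's happening: shift every letter 3 places backward in the alphabet (wrapping around), then keep only the first 2 characters.
On "neutron": the first step gives "kbrqolk", and the second then gives "kb".

kb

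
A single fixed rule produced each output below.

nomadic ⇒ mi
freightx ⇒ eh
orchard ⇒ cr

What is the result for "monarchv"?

nc

Each output is the input with this applied: keep one character in every 3, starting at position 3 (positions 3rd, 6th, 9th, ...).
For "monarchv" the result is "nc".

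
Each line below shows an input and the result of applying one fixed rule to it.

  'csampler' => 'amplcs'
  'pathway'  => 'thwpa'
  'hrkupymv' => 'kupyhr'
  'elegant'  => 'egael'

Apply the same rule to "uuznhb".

znuu

Looking at the pairs, the operation is to delete the last 2 characters, then move the first 2 characters to the end (rotate left by 2).
So "uuznhb" becomes "znuu".
(Check on "pathway": → "pathw" → "thwpa" ✓)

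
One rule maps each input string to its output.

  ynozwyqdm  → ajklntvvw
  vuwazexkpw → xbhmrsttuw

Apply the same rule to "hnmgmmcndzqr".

zadejjjkknow

The transformation: sort the characters into alphabetical order, then shift every letter 3 places backward in the alphabet (wrapping around).
On "hnmgmmcndzqr" that produces "zadejjjkknow".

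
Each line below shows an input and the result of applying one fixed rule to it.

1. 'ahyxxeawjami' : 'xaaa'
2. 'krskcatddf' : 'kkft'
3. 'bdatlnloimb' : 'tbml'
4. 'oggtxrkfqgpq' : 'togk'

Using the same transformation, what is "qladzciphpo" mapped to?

dqpi

Each output is the input with this applied: keep one character in every 3, starting at position 1 (positions 1st, 4th, 7th, ...), then swap each adjacent pair of characters (1↔2, 3↔4, ...).
On "qladzciphpo": the first step gives "qdip", and the second then gives "dqpi".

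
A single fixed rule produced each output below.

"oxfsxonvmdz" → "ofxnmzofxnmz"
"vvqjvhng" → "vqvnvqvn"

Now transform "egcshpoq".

echoecho

What's happening: keep every other character starting from the first (positions 1st, 3rd, 5th, ...), then write the whole string twice.
Applying both steps to "egcshpoq": "echo", then "echoecho".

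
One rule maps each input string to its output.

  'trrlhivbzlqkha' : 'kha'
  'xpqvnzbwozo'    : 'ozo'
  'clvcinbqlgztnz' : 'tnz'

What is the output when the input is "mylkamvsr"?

What's happening: keep only the last 3 characters.
Doing the same to "mylkamvsr": "vsr".

vsr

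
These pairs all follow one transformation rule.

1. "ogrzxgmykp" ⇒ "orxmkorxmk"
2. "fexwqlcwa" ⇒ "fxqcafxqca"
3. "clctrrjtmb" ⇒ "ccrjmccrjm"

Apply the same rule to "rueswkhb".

In each case the input is transformed by: keep every other character starting from the first (positions 1st, 3rd, 5th, ...), then write the whole string twice.
"rueswkhb" → "rewh" → "rewhrewh".

rewhrewh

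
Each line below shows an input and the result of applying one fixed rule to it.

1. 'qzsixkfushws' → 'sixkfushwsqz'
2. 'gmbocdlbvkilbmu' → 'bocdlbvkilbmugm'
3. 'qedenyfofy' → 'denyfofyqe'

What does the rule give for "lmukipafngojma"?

ukipafngojmalm

Looking at the pairs, the operation is to move the first 2 characters to the end (rotate left by 2).
Doing the same to "lmukipafngojma": "ukipafngojmalm".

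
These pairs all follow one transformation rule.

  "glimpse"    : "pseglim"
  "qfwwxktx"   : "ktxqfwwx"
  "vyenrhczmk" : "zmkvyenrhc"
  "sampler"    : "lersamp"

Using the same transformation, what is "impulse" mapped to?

In each case the input is transformed by: move the last 3 characters to the front (rotate right by 3).
For "impulse" the result is "lseimpu".

lseimpu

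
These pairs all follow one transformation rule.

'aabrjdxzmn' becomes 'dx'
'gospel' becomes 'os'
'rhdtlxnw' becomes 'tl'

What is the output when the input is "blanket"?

an

The transformation: move the last 3 characters to the front (rotate right by 3), then keep only the last 2 characters.
"blanket" → "ketblan" → "an".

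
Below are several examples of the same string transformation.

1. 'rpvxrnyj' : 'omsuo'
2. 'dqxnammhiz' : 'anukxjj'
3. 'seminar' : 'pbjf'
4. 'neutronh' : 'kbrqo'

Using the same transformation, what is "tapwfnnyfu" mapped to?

qxmtckk

In each case the input is transformed by: delete the last 3 characters, then shift every letter 3 places backward in the alphabet (wrapping around).
Starting from "tapwfnnyfu": after the first operation, "tapwfnn"; after the second, "qxmtckk".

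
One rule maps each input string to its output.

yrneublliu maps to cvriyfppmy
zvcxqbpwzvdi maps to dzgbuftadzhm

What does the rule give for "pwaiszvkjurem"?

Each output is the input with this applied: shift every letter 4 places forward in the alphabet (wrapping around).
On "pwaiszvkjurem" that produces "taemwdzonyviq".

taemwdzonyviq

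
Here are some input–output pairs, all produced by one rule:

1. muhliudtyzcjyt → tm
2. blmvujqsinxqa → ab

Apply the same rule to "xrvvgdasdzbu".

Rule — move the last character to the front, then keep only the first 2 characters.
"xrvvgdasdzbu" → "uxrvvgdasdzb" → "ux".

ux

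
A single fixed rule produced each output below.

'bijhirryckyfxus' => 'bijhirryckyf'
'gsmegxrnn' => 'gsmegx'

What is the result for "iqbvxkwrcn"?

Rule — delete the last 3 characters.
Applying that to "iqbvxkwrcn" gives "iqbvxkw".

iqbvxkw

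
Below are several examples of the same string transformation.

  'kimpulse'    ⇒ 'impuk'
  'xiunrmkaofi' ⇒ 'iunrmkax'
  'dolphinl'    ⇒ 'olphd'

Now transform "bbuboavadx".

Looking at the pairs, the operation is to delete the last 3 characters, then move the first character to the end.
For "bbuboavadx", step one produces "bbuboav"; step two turns that into "buboavb".

buboavb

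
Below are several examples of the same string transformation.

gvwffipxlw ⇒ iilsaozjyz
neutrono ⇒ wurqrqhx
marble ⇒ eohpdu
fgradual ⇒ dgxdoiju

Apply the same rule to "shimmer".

pphuvkl

The pattern: move the first 3 characters to the end (rotate left by 3), then shift every letter 3 places forward in the alphabet (wrapping around).
Working it through for "shimmer": intermediate "mmershi", final "pphuvkl".
(Check on "fgradual": → "adualfgr" → "dgxdoiju" ✓)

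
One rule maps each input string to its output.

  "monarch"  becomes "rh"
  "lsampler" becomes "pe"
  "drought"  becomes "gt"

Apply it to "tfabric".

In each case the input is transformed by: keep every other character starting from the first (positions 1st, 3rd, 5th, ...), then delete the first 2 characters.
Starting from "tfabric": after the first operation, "tarc"; after the second, "rc".

rc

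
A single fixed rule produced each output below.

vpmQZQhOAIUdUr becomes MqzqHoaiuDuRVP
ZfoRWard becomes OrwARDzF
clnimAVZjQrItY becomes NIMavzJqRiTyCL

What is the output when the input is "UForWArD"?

ORwaRduf

The rule is to flip the case of every letter, then move the first 2 characters to the end (rotate left by 2).
Applying both steps to "UForWArD": "ufORwaRd", then "ORwaRduf".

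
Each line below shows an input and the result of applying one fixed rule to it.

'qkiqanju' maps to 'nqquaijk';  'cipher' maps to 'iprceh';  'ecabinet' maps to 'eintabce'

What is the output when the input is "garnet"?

nrtaeg

The pattern: sort the characters into alphabetical order, then swap the front and back halves of the string.
On "garnet" that produces "nrtaeg".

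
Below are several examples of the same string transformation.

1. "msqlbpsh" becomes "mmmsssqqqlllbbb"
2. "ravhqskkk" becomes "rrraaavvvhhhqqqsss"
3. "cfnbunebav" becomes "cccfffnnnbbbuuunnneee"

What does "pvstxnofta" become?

The rule is to delete the last 3 characters, then repeat every character 3 times.
"pvstxnofta" → "pppvvvssstttxxxnnnooo".

pppvvvssstttxxxnnnooo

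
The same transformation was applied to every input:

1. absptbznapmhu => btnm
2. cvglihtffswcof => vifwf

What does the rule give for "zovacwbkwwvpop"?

ockvp

Looking at the pairs, the operation is to keep one character in every 3, starting at position 2 (positions 2nd, 5th, 8th, ...).
On "zovacwbkwwvpop" that produces "ockvp".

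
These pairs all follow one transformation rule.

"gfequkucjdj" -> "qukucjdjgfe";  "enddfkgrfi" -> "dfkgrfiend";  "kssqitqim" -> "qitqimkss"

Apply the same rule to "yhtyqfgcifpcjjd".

Rule — move the first 3 characters to the end (rotate left by 3).
Applying that to "yhtyqfgcifpcjjd" gives "yqfgcifpcjjdyht".

yqfgcifpcjjdyht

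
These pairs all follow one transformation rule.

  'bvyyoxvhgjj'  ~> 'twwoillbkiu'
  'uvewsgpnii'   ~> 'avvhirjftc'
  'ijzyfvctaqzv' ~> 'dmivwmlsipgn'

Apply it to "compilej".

The pattern: move the last 3 characters to the front (rotate right by 3), then shift every letter 13 places forward in the alphabet (wrapping around) — i.e. ROT13.
For "compilej", step one produces "lejcompi"; step two turns that into "yrwpbzcv".
(Check on "uvewsgpnii": → "niiuvewsgp" → "avvhirjftc" ✓)

yrwpbzcv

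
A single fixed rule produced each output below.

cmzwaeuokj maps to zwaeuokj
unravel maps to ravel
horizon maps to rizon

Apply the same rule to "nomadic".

The pattern: delete the first 2 characters.
On "nomadic" that produces "madic".

madic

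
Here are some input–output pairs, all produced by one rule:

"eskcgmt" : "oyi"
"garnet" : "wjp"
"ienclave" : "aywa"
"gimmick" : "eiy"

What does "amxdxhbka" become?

izdg

Each output is the input with this applied: shift every letter 4 places backward in the alphabet (wrapping around), then keep every other character starting from the second (positions 2nd, 4th, 6th, ...).
So "amxdxhbka" becomes "izdg".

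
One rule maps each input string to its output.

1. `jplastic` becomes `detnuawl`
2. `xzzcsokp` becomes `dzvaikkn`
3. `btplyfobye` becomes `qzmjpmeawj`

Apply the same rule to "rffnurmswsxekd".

dhdipvocqqyfcx

Each output is the input with this applied: shift every letter 11 places forward in the alphabet (wrapping around), then swap the front and back halves of the string.
Working it through for "rffnurmswsxekd": intermediate "cqqyfcxdhdipvo", final "dhdipvocqqyfcx".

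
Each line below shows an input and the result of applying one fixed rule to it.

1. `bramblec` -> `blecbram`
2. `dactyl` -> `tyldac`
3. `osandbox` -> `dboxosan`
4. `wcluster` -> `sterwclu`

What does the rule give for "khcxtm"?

xtmkhc

The pattern: swap the front and back halves of the string.
Applying that to "khcxtm" gives "xtmkhc".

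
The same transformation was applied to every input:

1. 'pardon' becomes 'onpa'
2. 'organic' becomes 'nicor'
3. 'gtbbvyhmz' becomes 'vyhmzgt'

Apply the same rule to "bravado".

adobr

Looking at the pairs, the operation is to move the first 2 characters to the end (rotate left by 2), then delete the first 2 characters.
For "bravado", step one produces "avadobr"; step two turns that into "adobr".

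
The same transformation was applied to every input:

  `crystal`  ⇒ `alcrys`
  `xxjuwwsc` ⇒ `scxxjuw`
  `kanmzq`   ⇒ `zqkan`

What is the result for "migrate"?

temigr

Rule — move the last 2 characters to the front (rotate right by 2), then delete the last character.
On "migrate": the first step gives "temigra", and the second then gives "temigr".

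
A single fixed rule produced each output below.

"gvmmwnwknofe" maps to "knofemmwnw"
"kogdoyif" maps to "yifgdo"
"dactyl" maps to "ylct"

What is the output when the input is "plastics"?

icsast

Each output is the input with this applied: delete the first 2 characters, then swap the front and back halves of the string.
For "plastics", step one produces "astics"; step two turns that into "icsast".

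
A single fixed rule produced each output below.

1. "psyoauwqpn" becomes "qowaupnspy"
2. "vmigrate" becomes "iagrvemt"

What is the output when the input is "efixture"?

The pattern: take characters alternately from the front and the back (1st, last, 2nd, 2nd-last, ...), then swap the front and back halves of the string.
For "efixture", step one produces "eefriuxt"; step two turns that into "iuxteefr".
(Check on "psyoauwqpn": → "pnspyqowau" → "qowaupnspy" ✓)

iuxteefr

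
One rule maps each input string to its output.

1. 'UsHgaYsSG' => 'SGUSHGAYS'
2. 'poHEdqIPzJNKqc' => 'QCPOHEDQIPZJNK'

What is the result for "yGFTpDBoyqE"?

QEYGFTPDBOY

The pattern: move the last 2 characters to the front (rotate right by 2), then convert every letter to uppercase.
Starting from "yGFTpDBoyqE": after the first operation, "qEyGFTpDBoy"; after the second, "QEYGFTPDBOY".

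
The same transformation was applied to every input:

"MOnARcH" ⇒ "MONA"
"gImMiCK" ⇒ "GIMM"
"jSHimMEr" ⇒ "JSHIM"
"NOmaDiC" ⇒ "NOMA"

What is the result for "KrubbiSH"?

The transformation: delete the last 3 characters, then convert every letter to uppercase.
For "KrubbiSH", step one produces "Krubb"; step two turns that into "KRUBB".

KRUBB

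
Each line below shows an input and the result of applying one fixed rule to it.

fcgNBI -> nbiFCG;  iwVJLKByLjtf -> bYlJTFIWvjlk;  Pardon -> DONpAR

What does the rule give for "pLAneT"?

NEtPla

The transformation: flip the case of every letter, then swap the front and back halves of the string.
Applying both steps to "pLAneT": "PlaNEt", then "NEtPla".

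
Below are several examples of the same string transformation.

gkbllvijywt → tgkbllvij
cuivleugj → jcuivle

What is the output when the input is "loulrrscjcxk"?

The pattern: move the last character to the front, then delete the last 2 characters.
On "loulrrscjcxk": the first step gives "kloulrrscjcx", and the second then gives "kloulrrscj".
(Check on "cuivleugj": → "jcuivleug" → "jcuivle" ✓)

kloulrrscj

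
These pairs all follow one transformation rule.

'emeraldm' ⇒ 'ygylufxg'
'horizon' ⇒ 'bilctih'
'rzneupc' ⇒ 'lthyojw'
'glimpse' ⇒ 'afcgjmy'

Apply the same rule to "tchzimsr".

What's happening: shift every letter 6 places backward in the alphabet (wrapping around).
On "tchzimsr" that produces "nwbtcgml".

nwbtcgml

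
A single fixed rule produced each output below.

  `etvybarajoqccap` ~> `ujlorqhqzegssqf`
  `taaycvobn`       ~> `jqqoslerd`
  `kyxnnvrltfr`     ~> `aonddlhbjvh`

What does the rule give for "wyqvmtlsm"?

What's happening: shift every letter 10 places backward in the alphabet (wrapping around).
For "wyqvmtlsm" the result is "moglcjbic".

moglcjbic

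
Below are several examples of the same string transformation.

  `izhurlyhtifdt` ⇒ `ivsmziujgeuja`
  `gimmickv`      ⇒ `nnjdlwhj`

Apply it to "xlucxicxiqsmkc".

vdyjdyjrtnldym

The pattern: shift every letter 1 place forward in the alphabet (wrapping around), then move the first 2 characters to the end (rotate left by 2).
Doing the same to "xlucxicxiqsmkc": "vdyjdyjrtnldym".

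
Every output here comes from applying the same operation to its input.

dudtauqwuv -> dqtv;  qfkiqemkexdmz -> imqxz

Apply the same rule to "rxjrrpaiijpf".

ajrr

The pattern: keep one character in every 3, starting at position 1 (positions 1st, 4th, 7th, ...), then sort the characters into alphabetical order.
Working it through for "rxjrrpaiijpf": intermediate "rraj", final "ajrr".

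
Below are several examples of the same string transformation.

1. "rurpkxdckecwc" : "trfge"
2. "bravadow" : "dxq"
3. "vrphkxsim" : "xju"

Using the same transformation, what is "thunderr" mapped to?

In each case the input is transformed by: shift every letter 2 places forward in the alphabet (wrapping around), then keep one character in every 3, starting at position 1 (positions 1st, 4th, 7th, ...).
"thunderr" → "vjwpfgtt" → "vpt".

vpt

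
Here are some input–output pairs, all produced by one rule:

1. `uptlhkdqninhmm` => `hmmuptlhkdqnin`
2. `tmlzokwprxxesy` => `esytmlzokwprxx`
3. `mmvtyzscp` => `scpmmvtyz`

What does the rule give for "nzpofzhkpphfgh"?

What's happening: move the last 3 characters to the front (rotate right by 3).
Applying that to "nzpofzhkpphfgh" gives "fghnzpofzhkpph".

fghnzpofzhkpph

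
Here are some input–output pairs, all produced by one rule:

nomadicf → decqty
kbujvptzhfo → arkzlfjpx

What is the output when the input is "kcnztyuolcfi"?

In each case the input is transformed by: shift every letter 10 places backward in the alphabet (wrapping around), then delete the last 2 characters.
So "kcnztyuolcfi" becomes "asdpjokebs".

asdpjokebs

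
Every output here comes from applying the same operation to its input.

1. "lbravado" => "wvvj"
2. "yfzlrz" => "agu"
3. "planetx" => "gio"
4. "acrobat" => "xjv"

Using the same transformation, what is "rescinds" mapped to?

zxin

What's happening: shift every letter 5 places backward in the alphabet (wrapping around), then keep every other character starting from the second (positions 2nd, 4th, 6th, ...).
For "rescinds", step one produces "mznxdiyn"; step two turns that into "zxin".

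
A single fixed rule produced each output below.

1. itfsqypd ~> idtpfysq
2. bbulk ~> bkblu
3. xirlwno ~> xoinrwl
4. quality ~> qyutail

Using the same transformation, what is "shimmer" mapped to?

srheimm

Rule — take characters alternately from the front and the back (1st, last, 2nd, 2nd-last, ...).
On "shimmer" that produces "srheimm".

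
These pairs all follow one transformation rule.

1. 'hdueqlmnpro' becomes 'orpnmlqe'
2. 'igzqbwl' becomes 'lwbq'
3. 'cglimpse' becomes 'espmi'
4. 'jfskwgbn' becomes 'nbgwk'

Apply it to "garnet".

What's happening: reverse the string, then delete the last 3 characters.
Applying both steps to "garnet": "tenrag", then "ten".

ten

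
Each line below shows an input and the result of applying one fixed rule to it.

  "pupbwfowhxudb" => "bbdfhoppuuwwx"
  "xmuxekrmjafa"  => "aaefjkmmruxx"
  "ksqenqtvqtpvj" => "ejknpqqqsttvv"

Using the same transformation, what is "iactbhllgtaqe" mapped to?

The pattern: sort the characters into alphabetical order.
So "iactbhllgtaqe" becomes "aabceghillqtt".

aabceghillqtt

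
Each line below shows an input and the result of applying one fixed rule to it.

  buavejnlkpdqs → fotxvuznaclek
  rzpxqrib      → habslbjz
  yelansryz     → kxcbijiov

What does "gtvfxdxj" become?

phnhtqdf

The rule is to shift every letter 10 places forward in the alphabet (wrapping around), then move the first 3 characters to the end (rotate left by 3).
On "gtvfxdxj": the first step gives "qdfphnht", and the second then gives "phnhtqdf".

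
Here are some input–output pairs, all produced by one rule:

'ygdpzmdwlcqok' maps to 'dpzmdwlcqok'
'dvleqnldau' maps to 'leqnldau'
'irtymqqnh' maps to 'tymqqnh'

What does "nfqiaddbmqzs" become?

qiaddbmqzs

The pattern: delete the first 2 characters.
For "nfqiaddbmqzs" the result is "qiaddbmqzs".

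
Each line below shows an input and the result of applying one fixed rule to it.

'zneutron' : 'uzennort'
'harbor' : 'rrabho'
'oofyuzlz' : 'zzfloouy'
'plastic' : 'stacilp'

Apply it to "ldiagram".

Each output is the input with this applied: sort the characters into alphabetical order, then move the last 2 characters to the front (rotate right by 2).
"ldiagram" → "aadgilmr" → "mraadgil".

mraadgil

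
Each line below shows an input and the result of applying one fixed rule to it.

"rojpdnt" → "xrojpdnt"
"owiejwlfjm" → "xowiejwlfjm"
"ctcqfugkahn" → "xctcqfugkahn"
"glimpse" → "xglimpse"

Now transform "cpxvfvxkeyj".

xcpxvfvxkeyj

Rule — prepend "x".
So "cpxvfvxkeyj" becomes "xcpxvfvxkeyj".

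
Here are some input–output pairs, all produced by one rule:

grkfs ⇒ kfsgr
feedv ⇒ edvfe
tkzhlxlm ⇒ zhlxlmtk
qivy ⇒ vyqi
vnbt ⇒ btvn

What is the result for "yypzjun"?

The rule is to move the first 2 characters to the end (rotate left by 2).
Applying that to "yypzjun" gives "pzjunyy".

pzjunyy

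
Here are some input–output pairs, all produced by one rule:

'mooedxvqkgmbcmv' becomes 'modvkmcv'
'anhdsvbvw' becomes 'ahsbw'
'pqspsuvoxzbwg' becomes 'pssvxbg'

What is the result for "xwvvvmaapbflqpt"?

xvvapfqt

In each case the input is transformed by: keep every other character starting from the first (positions 1st, 3rd, 5th, ...).
On "xwvvvmaapbflqpt" that produces "xvvapfqt".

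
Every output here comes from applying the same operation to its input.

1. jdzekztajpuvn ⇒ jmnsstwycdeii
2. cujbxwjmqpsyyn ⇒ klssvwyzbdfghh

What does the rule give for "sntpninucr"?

In each case the input is transformed by: sort the characters into alphabetical order, then shift every letter 9 places forward in the alphabet (wrapping around).
Applying both steps to "sntpninucr": "cinnnprstu", then "lrwwwyabcd".

lrwwwyabcd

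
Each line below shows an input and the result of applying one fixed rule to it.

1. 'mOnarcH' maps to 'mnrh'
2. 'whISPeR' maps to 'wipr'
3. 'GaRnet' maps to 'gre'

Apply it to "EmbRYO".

eby

In each case the input is transformed by: keep every other character starting from the first (positions 1st, 3rd, 5th, ...), then convert every letter to lowercase.
Starting from "EmbRYO": after the first operation, "EbY"; after the second, "eby".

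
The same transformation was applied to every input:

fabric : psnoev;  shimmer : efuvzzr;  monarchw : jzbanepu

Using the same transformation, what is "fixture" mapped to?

The pattern: move the last character to the front, then shift every letter 13 places forward in the alphabet (wrapping around) — i.e. ROT13.
"fixture" → "efixtur" → "rsvkghe".
(Check on "fabric": → "cfabri" → "psnoev" ✓)

rsvkghe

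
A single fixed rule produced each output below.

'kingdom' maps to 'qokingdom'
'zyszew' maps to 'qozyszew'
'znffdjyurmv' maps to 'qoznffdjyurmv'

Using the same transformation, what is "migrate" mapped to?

qomigrate

The rule is to prepend "qo".
For "migrate" the result is "qomigrate".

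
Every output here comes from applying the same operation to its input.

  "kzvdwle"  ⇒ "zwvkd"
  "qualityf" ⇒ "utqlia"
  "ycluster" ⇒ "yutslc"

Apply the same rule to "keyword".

The rule is to delete the last 2 characters, then sort the characters into reverse alphabetical order.
Starting from "keyword": after the first operation, "keywo"; after the second, "ywoke".

ywoke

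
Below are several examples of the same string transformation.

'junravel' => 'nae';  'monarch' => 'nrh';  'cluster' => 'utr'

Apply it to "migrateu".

The rule is to delete the first 2 characters, then keep every other character starting from the first (positions 1st, 3rd, 5th, ...).
On "migrateu": the first step gives "grateu", and the second then gives "gae".

gae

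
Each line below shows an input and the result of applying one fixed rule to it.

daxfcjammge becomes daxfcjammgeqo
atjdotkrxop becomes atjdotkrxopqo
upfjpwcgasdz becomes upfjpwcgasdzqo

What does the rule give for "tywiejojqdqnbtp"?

tywiejojqdqnbtpqo

What's happening: append "qo".
On "tywiejojqdqnbtp" that produces "tywiejojqdqnbtpqo".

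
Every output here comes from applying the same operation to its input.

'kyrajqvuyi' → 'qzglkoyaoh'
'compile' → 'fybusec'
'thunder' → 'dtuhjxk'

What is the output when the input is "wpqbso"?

What's happening: move the first 3 characters to the end (rotate left by 3), then shift every letter 10 places backward in the alphabet (wrapping around).
For "wpqbso", step one produces "bsowpq"; step two turns that into "riemfg".

riemfg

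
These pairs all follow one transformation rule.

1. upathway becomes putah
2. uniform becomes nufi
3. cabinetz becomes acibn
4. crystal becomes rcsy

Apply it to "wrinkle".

rwni

What's happening: delete the last 3 characters, then swap each adjacent pair of characters (1↔2, 3↔4, ...).
Working it through for "wrinkle": intermediate "wrin", final "rwni".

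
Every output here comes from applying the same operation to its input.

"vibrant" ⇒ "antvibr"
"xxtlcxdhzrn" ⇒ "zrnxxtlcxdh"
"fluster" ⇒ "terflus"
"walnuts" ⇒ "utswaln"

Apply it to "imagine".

ineimag

Rule — move the last 3 characters to the front (rotate right by 3).
"imagine" → "ineimag".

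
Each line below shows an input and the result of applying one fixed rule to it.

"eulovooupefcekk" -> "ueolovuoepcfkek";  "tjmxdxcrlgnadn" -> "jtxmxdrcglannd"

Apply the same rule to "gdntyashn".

dgtnayhsn

The transformation: swap each adjacent pair of characters (1↔2, 3↔4, ...).
For "gdntyashn" the result is "dgtnayhsn".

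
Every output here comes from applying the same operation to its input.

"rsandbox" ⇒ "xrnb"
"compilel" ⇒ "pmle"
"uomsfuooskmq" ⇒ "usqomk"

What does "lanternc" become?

Looking at the pairs, the operation is to sort the characters into reverse alphabetical order, then keep every other character starting from the first (positions 1st, 3rd, 5th, ...).
"lanternc" → "tnlc".
(Check on "rsandbox": → "xsrondba" → "xrnb" ✓)

tnlc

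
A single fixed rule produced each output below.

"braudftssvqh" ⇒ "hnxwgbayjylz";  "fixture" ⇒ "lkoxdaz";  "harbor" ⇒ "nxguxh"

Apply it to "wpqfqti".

Rule — shift every letter 6 places forward in the alphabet (wrapping around), then take characters alternately from the front and the back (1st, last, 2nd, 2nd-last, ...).
On "wpqfqti": the first step gives "cvwlwzo", and the second then gives "covzwwl".

covzwwl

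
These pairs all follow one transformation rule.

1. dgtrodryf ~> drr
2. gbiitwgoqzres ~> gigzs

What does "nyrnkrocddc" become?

nnod

Rule — keep one character in every 3, starting at position 1 (positions 1st, 4th, 7th, ...).
On "nyrnkrocddc" that produces "nnod".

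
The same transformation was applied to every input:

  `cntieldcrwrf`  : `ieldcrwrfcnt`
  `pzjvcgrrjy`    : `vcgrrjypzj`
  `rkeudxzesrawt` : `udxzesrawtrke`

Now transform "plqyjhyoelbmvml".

The transformation: move the first 3 characters to the end (rotate left by 3).
For "plqyjhyoelbmvml" the result is "yjhyoelbmvmlplq".

yjhyoelbmvmlplq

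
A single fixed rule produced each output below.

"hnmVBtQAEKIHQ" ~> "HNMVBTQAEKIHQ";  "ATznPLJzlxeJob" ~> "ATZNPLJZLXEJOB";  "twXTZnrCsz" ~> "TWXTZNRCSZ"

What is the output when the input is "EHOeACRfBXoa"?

EHOEACRFBXOA

The transformation: convert every letter to uppercase.
So "EHOeACRfBXoa" becomes "EHOEACRFBXOA".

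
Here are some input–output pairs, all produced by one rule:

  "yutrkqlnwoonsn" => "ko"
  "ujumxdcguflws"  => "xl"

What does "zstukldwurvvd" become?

kv

The transformation: keep every other character starting from the first (positions 1st, 3rd, 5th, ...), then keep one character in every 3, starting at position 3 (positions 3rd, 6th, 9th, ...).
Applying both steps to "zstukldwurvvd": "ztkduvd", then "kv".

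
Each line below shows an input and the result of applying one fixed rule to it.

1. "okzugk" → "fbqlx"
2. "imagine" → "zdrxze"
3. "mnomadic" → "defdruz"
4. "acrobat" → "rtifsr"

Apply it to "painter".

grzekv

Rule — shift every letter 9 places backward in the alphabet (wrapping around), then delete the last character.
On "painter": the first step gives "grzekvi", and the second then gives "grzekv".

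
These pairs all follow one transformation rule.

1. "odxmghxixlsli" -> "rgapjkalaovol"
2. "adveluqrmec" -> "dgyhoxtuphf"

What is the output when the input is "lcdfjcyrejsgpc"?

Looking at the pairs, the operation is to shift every letter 3 places forward in the alphabet (wrapping around).
Doing the same to "lcdfjcyrejsgpc": "ofgimfbuhmvjsf".

ofgimfbuhmvjsf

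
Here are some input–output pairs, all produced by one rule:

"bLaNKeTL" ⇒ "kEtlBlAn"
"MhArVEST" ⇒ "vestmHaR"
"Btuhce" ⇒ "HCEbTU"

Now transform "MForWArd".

waRDmfOR

The rule is to swap the front and back halves of the string, then flip the case of every letter.
Doing the same to "MForWArd": "waRDmfOR".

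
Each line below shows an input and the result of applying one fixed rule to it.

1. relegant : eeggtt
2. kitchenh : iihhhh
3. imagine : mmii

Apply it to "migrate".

iiaa

The pattern: keep one character in every 3, starting at position 2 (positions 2nd, 5th, 8th, ...), then double every character.
"migrate" → "ia" → "iiaa".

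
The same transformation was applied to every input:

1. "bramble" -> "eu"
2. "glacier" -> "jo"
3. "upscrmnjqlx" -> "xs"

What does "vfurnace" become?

Each output is the input with this applied: shift every letter 3 places forward in the alphabet (wrapping around), then keep only the first 2 characters.
Doing the same to "vfurnace": "yi".

yi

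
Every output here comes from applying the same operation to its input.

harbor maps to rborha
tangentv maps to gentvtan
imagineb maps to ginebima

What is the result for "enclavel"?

The transformation: move the last character to the front, then swap the front and back halves of the string.
For "enclavel" the result is "lavelenc".

lavelenc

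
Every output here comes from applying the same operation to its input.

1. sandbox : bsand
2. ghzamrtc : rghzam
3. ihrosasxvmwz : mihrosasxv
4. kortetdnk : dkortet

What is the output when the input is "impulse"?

limpu

The rule is to delete the last 2 characters, then move the last character to the front.
Working it through for "impulse": intermediate "impul", final "limpu".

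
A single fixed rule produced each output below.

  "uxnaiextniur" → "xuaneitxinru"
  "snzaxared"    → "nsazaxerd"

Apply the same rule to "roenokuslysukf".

Each output is the input with this applied: swap each adjacent pair of characters (1↔2, 3↔4, ...).
For "roenokuslysukf" the result is "ornekosuylusfk".

ornekosuylusfk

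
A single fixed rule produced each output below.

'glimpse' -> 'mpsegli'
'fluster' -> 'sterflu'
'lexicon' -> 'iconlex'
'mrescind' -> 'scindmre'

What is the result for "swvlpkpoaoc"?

Rule — move the first 3 characters to the end (rotate left by 3).
For "swvlpkpoaoc" the result is "lpkpoaocswv".

lpkpoaocswv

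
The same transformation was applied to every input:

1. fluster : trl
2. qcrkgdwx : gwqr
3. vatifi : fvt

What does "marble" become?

Rule — move the first 3 characters to the end (rotate left by 3), then keep every other character starting from the second (positions 2nd, 4th, 6th, ...).
On "marble": the first step gives "blemar", and the second then gives "lmr".
(Check on "vatifi": → "ifivat" → "fvt" ✓)

lmr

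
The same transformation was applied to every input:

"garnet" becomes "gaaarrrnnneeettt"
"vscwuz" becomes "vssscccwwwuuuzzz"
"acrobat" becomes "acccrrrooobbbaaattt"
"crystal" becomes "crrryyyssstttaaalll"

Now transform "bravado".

brrraaavvvaaadddooo

The pattern: repeat every character 3 times, then delete the first 2 characters.
Working it through for "bravado": intermediate "bbbrrraaavvvaaadddooo", final "brrraaavvvaaadddooo".
(Check on "vscwuz": → "vvvssscccwwwuuuzzz" → "vssscccwwwuuuzzz" ✓)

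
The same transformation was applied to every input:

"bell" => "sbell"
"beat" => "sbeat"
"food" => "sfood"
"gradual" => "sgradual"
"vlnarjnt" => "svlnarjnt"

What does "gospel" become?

sgospel

The transformation: prepend "s".
So "gospel" becomes "sgospel".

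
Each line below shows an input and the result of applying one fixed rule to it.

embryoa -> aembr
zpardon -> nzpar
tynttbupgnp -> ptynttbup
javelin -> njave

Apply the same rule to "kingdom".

mking

Each output is the input with this applied: move the last 3 characters to the front (rotate right by 3), then delete the first 2 characters.
Working it through for "kingdom": intermediate "domking", final "mking".
(Check on "javelin": → "linjave" → "njave" ✓)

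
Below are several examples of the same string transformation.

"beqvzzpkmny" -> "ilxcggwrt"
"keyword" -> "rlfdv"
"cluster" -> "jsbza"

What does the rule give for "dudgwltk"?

In each case the input is transformed by: shift every letter 7 places forward in the alphabet (wrapping around), then delete the last 2 characters.
Starting from "dudgwltk": after the first operation, "kbkndsar"; after the second, "kbknds".
(Check on "cluster": → "jsbzaly" → "jsbza" ✓)

kbknds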